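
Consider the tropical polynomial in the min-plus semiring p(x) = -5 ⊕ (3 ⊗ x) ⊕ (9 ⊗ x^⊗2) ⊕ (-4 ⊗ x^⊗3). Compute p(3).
p(3) = -5

A tropical monomial a ⊗ x^⊗i evaluates to a + i · x. Evaluating each term at x = 3:
  Term 0 contributes -5 + 0 · 3 = -5
  Term 1 contributes 3 + 1 · 3 = 6
  Term 2 contributes 9 + 2 · 3 = 15
  Term 3 contributes -4 + 3 · 3 = 5
p(3) = ⊕ of these = min[-5, 6, 15, 5] = -5.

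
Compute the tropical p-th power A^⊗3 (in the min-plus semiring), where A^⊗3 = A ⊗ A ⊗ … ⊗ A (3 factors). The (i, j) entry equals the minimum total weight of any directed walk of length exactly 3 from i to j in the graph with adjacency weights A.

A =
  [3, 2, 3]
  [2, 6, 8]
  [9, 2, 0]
A^⊗3 =
  [7, 5, 3]
  [6, 7, 5]
  [4, 2, 0]

Each entry (A^⊗3)_ij equals the minimum over all length-3 walks i = v_0 → v_1 → … → v_3 = j of Σ_t A[v_t][v_{t+1}]. For example, for (i, j) = (0, 2) we minimise over 9 possible intermediate vertex sequences; the minimum is 3, attained along the walk 0 → 2 → 2 → 2.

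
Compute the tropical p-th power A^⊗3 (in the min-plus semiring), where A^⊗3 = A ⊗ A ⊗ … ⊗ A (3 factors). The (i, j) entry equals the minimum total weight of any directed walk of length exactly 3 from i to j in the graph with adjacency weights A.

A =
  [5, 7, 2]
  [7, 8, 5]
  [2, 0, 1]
A^⊗3 =
  [5, 3, 4]
  [8, 6, 7]
  [4, 2, 3]

Each entry (A^⊗3)_ij equals the minimum over all length-3 walks i = v_0 → v_1 → … → v_3 = j of Σ_t A[v_t][v_{t+1}]. For example, for (i, j) = (0, 2) we minimise over 9 possible intermediate vertex sequences; the minimum is 4, attained along the walk 0 → 2 → 2 → 2.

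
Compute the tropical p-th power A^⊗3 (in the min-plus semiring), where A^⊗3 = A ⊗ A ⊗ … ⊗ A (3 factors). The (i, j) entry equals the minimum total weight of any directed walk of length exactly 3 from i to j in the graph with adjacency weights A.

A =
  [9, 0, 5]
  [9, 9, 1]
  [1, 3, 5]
A^⊗3 =
  [2, 4, 6]
  [7, 2, 5]
  [5, 6, 2]

Each entry (A^⊗3)_ij equals the minimum over all length-3 walks i = v_0 → v_1 → … → v_3 = j of Σ_t A[v_t][v_{t+1}]. For example, for (i, j) = (0, 2) we minimise over 9 possible intermediate vertex sequences; the minimum is 6, attained along the walk 0 → 1 → 2 → 2.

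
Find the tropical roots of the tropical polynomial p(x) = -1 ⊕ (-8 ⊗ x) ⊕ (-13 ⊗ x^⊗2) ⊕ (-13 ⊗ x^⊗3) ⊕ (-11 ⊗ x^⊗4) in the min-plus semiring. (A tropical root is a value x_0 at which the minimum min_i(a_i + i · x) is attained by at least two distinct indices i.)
Roots: {-2, 0, 5, 7}

Each tropical root is a break point of the lower envelope of the lines y = a_i + i · x (there are 5 lines, with slopes 0, 1, ..., 4). Only the lines that attain the minimum somewhere contribute to roots; other lines are dominated. Here the surviving (envelope) indices are i = 4, i = 3, i = 2, i = 1, i = 0.
Intersections between consecutive envelope lines give the roots: for adjacent envelope indices i < j the intersection is x = (a_i − a_j) / (j − i). Reading off the sorted break points: {-2, 0, 5, 7}.
Verification: at each break x_0, at least two indices attain the minimum of min_i(a_i + i · x_0).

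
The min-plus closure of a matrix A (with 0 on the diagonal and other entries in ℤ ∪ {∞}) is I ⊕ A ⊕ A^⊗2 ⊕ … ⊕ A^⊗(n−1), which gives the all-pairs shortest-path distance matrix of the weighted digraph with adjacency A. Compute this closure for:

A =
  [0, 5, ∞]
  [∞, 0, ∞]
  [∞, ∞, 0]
Closure =
  [0, 5, ∞]
  [∞, 0, ∞]
  [∞, ∞, 0]

This is the Floyd-Warshall all-pairs shortest-path computation. For each intermediate vertex k = 0, 1, …, 2, update dist[i][j] ← min(dist[i][j], dist[i][k] + dist[k][j]). The final matrix gives, for each (i, j), the minimum total weight of any directed path from i to j (possibly empty when i = j).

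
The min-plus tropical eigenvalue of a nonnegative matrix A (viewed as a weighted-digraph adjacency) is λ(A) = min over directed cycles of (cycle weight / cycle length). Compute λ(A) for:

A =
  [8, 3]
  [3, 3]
λ(A) = 3

Enumerate directed cycles and compute their means (weight / length). Sample:
  cycle 0 → 0: weight = 8, length = 1, mean = 8/1 ≈ 8.000
  cycle 1 → 1: weight = 3, length = 1, mean = 3/1 ≈ 3.000
  cycle 0 → 1 → 0: weight = 6, length = 2, mean = 6/2 ≈ 3.000
  cycle 1 → 0 → 1: weight = 6, length = 2, mean = 6/2 ≈ 3.000
Minimum mean = 3.000, attained e.g. along the cycle 1 → 1 with weight 3 and length 1. So λ(A) = 3/1 = 3.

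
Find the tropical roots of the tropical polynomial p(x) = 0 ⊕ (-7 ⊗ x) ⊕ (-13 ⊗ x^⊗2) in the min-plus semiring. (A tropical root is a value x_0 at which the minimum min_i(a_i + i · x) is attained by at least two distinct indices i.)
Roots: {6, 7}

Each tropical root is a break point of the lower envelope of the lines y = a_i + i · x (there are 3 lines, with slopes 0, 1, ..., 2). Only the lines that attain the minimum somewhere contribute to roots; other lines are dominated. Here the surviving (envelope) indices are i = 2, i = 1, i = 0.
Intersections between consecutive envelope lines give the roots: for adjacent envelope indices i < j the intersection is x = (a_i − a_j) / (j − i). Reading off the sorted break points: {6, 7}.
Verification: at each break x_0, at least two indices attain the minimum of min_i(a_i + i · x_0).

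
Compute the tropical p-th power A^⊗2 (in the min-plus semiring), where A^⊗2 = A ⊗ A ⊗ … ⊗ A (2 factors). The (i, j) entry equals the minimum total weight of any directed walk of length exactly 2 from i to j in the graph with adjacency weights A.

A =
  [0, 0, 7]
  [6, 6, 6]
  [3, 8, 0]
A^⊗2 =
  [0, 0, 6]
  [6, 6, 6]
  [3, 3, 0]

Each entry (A^⊗2)_ij equals the minimum over all length-2 walks i = v_0 → v_1 → … → v_2 = j of Σ_t A[v_t][v_{t+1}]. For example, for (i, j) = (0, 2) we minimise over 3 possible intermediate vertex sequences; the minimum is 6, attained along the walk 0 → 1 → 2.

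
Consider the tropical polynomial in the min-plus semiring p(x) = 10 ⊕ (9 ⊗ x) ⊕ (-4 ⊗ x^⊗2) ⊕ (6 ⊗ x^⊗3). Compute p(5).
p(5) = 6

A tropical monomial a ⊗ x^⊗i evaluates to a + i · x. Evaluating each term at x = 5:
  Term 0 contributes 10 + 0 · 5 = 10
  Term 1 contributes 9 + 1 · 5 = 14
  Term 2 contributes -4 + 2 · 5 = 6
  Term 3 contributes 6 + 3 · 5 = 21
p(5) = ⊕ of these = min[10, 14, 6, 21] = 6.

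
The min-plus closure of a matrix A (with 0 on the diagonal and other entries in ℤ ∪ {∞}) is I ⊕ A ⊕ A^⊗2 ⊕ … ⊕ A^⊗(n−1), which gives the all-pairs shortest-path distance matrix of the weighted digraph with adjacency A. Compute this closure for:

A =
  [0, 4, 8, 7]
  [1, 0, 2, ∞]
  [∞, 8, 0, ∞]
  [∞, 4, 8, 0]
Closure =
  [0, 4, 6, 7]
  [1, 0, 2, 8]
  [9, 8, 0, 16]
  [5, 4, 6, 0]

This is the Floyd-Warshall all-pairs shortest-path computation. For each intermediate vertex k = 0, 1, …, 3, update dist[i][j] ← min(dist[i][j], dist[i][k] + dist[k][j]). The final matrix gives, for each (i, j), the minimum total weight of any directed path from i to j (possibly empty when i = j).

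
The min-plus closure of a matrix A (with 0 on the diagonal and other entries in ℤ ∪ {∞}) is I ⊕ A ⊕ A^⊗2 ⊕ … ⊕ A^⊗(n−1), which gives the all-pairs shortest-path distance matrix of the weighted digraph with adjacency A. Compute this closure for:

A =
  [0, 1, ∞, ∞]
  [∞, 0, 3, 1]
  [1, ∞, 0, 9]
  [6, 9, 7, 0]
Closure =
  [0, 1, 4, 2]
  [4, 0, 3, 1]
  [1, 2, 0, 3]
  [6, 7, 7, 0]

This is the Floyd-Warshall all-pairs shortest-path computation. For each intermediate vertex k = 0, 1, …, 3, update dist[i][j] ← min(dist[i][j], dist[i][k] + dist[k][j]). The final matrix gives, for each (i, j), the minimum total weight of any directed path from i to j (possibly empty when i = j).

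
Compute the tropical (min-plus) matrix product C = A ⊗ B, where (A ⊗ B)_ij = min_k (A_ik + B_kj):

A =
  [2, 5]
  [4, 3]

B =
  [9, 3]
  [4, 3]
A ⊗ B =
  [9, 5]
  [7, 6]

Apply the min-plus product entry-by-entry:
  C[0][0] = min over k of (A[0][0] + B[0][0] = 2 + 9 = 11, A[0][1] + B[1][0] = 5 + 4 = 9) = 9 (attained at k = 1)
  C[0][1] = min over k of (A[0][0] + B[0][1] = 2 + 3 = 5, A[0][1] + B[1][1] = 5 + 3 = 8) = 5 (attained at k = 0)
  C[1][0] = min over k of (A[1][0] + B[0][0] = 4 + 9 = 13, A[1][1] + B[1][0] = 3 + 4 = 7) = 7 (attained at k = 1)
  C[1][1] = min over k of (A[1][0] + B[0][1] = 4 + 3 = 7, A[1][1] + B[1][1] = 3 + 3 = 6) = 6 (attained at k = 1)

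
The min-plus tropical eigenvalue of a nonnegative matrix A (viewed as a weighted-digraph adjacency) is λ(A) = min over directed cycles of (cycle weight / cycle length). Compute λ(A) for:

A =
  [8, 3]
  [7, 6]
λ(A) = 5

Enumerate directed cycles and compute their means (weight / length). Sample:
  cycle 0 → 0: weight = 8, length = 1, mean = 8/1 ≈ 8.000
  cycle 1 → 1: weight = 6, length = 1, mean = 6/1 ≈ 6.000
  cycle 0 → 1 → 0: weight = 10, length = 2, mean = 10/2 ≈ 5.000
  cycle 1 → 0 → 1: weight = 10, length = 2, mean = 10/2 ≈ 5.000
Minimum mean = 5.000, attained e.g. along the cycle 0 → 1 → 0 with weight 10 and length 2. So λ(A) = 10/2 = 5.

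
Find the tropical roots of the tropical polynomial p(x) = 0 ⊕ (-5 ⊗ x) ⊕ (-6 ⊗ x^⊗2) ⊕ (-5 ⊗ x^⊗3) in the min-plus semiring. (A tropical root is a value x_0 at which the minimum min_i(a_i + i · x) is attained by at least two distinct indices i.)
Roots: {-1, 1, 5}

Each tropical root is a break point of the lower envelope of the lines y = a_i + i · x (there are 4 lines, with slopes 0, 1, ..., 3). Only the lines that attain the minimum somewhere contribute to roots; other lines are dominated. Here the surviving (envelope) indices are i = 3, i = 2, i = 1, i = 0.
Intersections between consecutive envelope lines give the roots: for adjacent envelope indices i < j the intersection is x = (a_i − a_j) / (j − i). Reading off the sorted break points: {-1, 1, 5}.
Verification: at each break x_0, at least two indices attain the minimum of min_i(a_i + i · x_0).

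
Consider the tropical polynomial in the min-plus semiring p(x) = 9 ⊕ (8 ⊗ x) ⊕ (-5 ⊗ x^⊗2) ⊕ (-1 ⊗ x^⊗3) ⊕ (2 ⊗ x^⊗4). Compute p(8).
p(8) = 9

A tropical monomial a ⊗ x^⊗i evaluates to a + i · x. Evaluating each term at x = 8:
  Term 0 contributes 9 + 0 · 8 = 9
  Term 1 contributes 8 + 1 · 8 = 16
  Term 2 contributes -5 + 2 · 8 = 11
  Term 3 contributes -1 + 3 · 8 = 23
  Term 4 contributes 2 + 4 · 8 = 34
p(8) = ⊕ of these = min[9, 16, 11, 23, 34] = 9.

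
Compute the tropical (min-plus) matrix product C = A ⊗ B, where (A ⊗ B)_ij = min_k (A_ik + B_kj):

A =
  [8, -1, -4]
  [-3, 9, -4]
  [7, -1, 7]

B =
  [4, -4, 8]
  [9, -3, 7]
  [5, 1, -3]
A ⊗ B =
  [1, -4, -7]
  [1, -7, -7]
  [8, -4, 4]

Apply the min-plus product entry-by-entry:
  C[0][0] = min over k of (A[0][0] + B[0][0] = 8 + 4 = 12, A[0][1] + B[1][0] = -1 + 9 = 8, A[0][2] + B[2][0] = -4 + 5 = 1) = 1 (attained at k = 2)
  C[0][1] = min over k of (A[0][0] + B[0][1] = 8 + -4 = 4, A[0][1] + B[1][1] = -1 + -3 = -4, A[0][2] + B[2][1] = -4 + 1 = -3) = -4 (attained at k = 1)
  C[0][2] = min over k of (A[0][0] + B[0][2] = 8 + 8 = 16, A[0][1] + B[1][2] = -1 + 7 = 6, A[0][2] + B[2][2] = -4 + -3 = -7) = -7 (attained at k = 2)
  C[1][0] = min over k of (A[1][0] + B[0][0] = -3 + 4 = 1, A[1][1] + B[1][0] = 9 + 9 = 18, A[1][2] + B[2][0] = -4 + 5 = 1) = 1 (attained at k = 0)
  C[1][1] = min over k of (A[1][0] + B[0][1] = -3 + -4 = -7, A[1][1] + B[1][1] = 9 + -3 = 6, A[1][2] + B[2][1] = -4 + 1 = -3) = -7 (attained at k = 0)
  C[1][2] = min over k of (A[1][0] + B[0][2] = -3 + 8 = 5, A[1][1] + B[1][2] = 9 + 7 = 16, A[1][2] + B[2][2] = -4 + -3 = -7) = -7 (attained at k = 2)
  C[2][0] = min over k of (A[2][0] + B[0][0] = 7 + 4 = 11, A[2][1] + B[1][0] = -1 + 9 = 8, A[2][2] + B[2][0] = 7 + 5 = 12) = 8 (attained at k = 1)
  C[2][1] = min over k of (A[2][0] + B[0][1] = 7 + -4 = 3, A[2][1] + B[1][1] = -1 + -3 = -4, A[2][2] + B[2][1] = 7 + 1 = 8) = -4 (attained at k = 1)
  C[2][2] = min over k of (A[2][0] + B[0][2] = 7 + 8 = 15, A[2][1] + B[1][2] = -1 + 7 = 6, A[2][2] + B[2][2] = 7 + -3 = 4) = 4 (attained at k = 2)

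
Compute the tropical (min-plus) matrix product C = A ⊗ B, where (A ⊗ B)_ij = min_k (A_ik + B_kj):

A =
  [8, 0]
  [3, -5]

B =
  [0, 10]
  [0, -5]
A ⊗ B =
  [0, -5]
  [-5, -10]

Apply the min-plus product entry-by-entry:
  C[0][0] = min over k of (A[0][0] + B[0][0] = 8 + 0 = 8, A[0][1] + B[1][0] = 0 + 0 = 0) = 0 (attained at k = 1)
  C[0][1] = min over k of (A[0][0] + B[0][1] = 8 + 10 = 18, A[0][1] + B[1][1] = 0 + -5 = -5) = -5 (attained at k = 1)
  C[1][0] = min over k of (A[1][0] + B[0][0] = 3 + 0 = 3, A[1][1] + B[1][0] = -5 + 0 = -5) = -5 (attained at k = 1)
  C[1][1] = min over k of (A[1][0] + B[0][1] = 3 + 10 = 13, A[1][1] + B[1][1] = -5 + -5 = -10) = -10 (attained at k = 1)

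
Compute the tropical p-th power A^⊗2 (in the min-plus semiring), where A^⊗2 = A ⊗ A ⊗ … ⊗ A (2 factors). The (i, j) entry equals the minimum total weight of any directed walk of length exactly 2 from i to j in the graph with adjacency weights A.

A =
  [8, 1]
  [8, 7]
A^⊗2 =
  [9, 8]
  [15, 9]

Each entry (A^⊗2)_ij equals the minimum over all length-2 walks i = v_0 → v_1 → … → v_2 = j of Σ_t A[v_t][v_{t+1}]. For example, for (i, j) = (0, 1) we minimise over 2 possible intermediate vertex sequences; the minimum is 8, attained along the walk 0 → 1 → 1.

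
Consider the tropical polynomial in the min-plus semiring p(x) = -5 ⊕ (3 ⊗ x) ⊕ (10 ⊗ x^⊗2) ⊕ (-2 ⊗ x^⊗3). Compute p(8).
p(8) = -5

A tropical monomial a ⊗ x^⊗i evaluates to a + i · x. Evaluating each term at x = 8:
  Term 0 contributes -5 + 0 · 8 = -5
  Term 1 contributes 3 + 1 · 8 = 11
  Term 2 contributes 10 + 2 · 8 = 26
  Term 3 contributes -2 + 3 · 8 = 22
p(8) = ⊕ of these = min[-5, 11, 26, 22] = -5.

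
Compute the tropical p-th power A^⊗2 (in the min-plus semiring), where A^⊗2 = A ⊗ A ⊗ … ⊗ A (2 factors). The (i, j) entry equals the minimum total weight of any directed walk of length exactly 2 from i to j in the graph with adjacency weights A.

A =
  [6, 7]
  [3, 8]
A^⊗2 =
  [10, 13]
  [9, 10]

Each entry (A^⊗2)_ij equals the minimum over all length-2 walks i = v_0 → v_1 → … → v_2 = j of Σ_t A[v_t][v_{t+1}]. For example, for (i, j) = (0, 1) we minimise over 2 possible intermediate vertex sequences; the minimum is 13, attained along the walk 0 → 0 → 1.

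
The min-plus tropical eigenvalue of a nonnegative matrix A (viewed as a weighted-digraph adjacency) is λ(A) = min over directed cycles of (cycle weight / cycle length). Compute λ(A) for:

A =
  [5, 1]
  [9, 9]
λ(A) = 5

Enumerate directed cycles and compute their means (weight / length). Sample:
  cycle 0 → 0: weight = 5, length = 1, mean = 5/1 ≈ 5.000
  cycle 1 → 1: weight = 9, length = 1, mean = 9/1 ≈ 9.000
  cycle 0 → 1 → 0: weight = 10, length = 2, mean = 10/2 ≈ 5.000
  cycle 1 → 0 → 1: weight = 10, length = 2, mean = 10/2 ≈ 5.000
Minimum mean = 5.000, attained e.g. along the cycle 0 → 0 with weight 5 and length 1. So λ(A) = 5/1 = 5.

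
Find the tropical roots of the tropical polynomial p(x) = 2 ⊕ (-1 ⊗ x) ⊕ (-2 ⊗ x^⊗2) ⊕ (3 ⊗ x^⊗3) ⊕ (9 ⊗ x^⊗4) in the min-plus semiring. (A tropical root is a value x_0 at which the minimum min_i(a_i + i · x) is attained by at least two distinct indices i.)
Roots: {-6, -5, 1, 3}

Each tropical root is a break point of the lower envelope of the lines y = a_i + i · x (there are 5 lines, with slopes 0, 1, ..., 4). Only the lines that attain the minimum somewhere contribute to roots; other lines are dominated. Here the surviving (envelope) indices are i = 4, i = 3, i = 2, i = 1, i = 0.
Intersections between consecutive envelope lines give the roots: for adjacent envelope indices i < j the intersection is x = (a_i − a_j) / (j − i). Reading off the sorted break points: {-6, -5, 1, 3}.
Verification: at each break x_0, at least two indices attain the minimum of min_i(a_i + i · x_0).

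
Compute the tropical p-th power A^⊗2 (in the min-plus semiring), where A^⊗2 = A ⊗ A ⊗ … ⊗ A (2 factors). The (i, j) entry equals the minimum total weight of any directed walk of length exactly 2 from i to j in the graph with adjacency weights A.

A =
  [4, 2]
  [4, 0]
A^⊗2 =
  [6, 2]
  [4, 0]

Each entry (A^⊗2)_ij equals the minimum over all length-2 walks i = v_0 → v_1 → … → v_2 = j of Σ_t A[v_t][v_{t+1}]. For example, for (i, j) = (0, 1) we minimise over 2 possible intermediate vertex sequences; the minimum is 2, attained along the walk 0 → 1 → 1.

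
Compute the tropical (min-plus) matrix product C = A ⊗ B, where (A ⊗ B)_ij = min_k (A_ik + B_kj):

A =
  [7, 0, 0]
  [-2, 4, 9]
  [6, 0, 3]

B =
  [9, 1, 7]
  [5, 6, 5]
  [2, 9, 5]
A ⊗ B =
  [2, 6, 5]
  [7, -1, 5]
  [5, 6, 5]

Apply the min-plus product entry-by-entry:
  C[0][0] = min over k of (A[0][0] + B[0][0] = 7 + 9 = 16, A[0][1] + B[1][0] = 0 + 5 = 5, A[0][2] + B[2][0] = 0 + 2 = 2) = 2 (attained at k = 2)
  C[0][1] = min over k of (A[0][0] + B[0][1] = 7 + 1 = 8, A[0][1] + B[1][1] = 0 + 6 = 6, A[0][2] + B[2][1] = 0 + 9 = 9) = 6 (attained at k = 1)
  C[0][2] = min over k of (A[0][0] + B[0][2] = 7 + 7 = 14, A[0][1] + B[1][2] = 0 + 5 = 5, A[0][2] + B[2][2] = 0 + 5 = 5) = 5 (attained at k = 1)
  C[1][0] = min over k of (A[1][0] + B[0][0] = -2 + 9 = 7, A[1][1] + B[1][0] = 4 + 5 = 9, A[1][2] + B[2][0] = 9 + 2 = 11) = 7 (attained at k = 0)
  C[1][1] = min over k of (A[1][0] + B[0][1] = -2 + 1 = -1, A[1][1] + B[1][1] = 4 + 6 = 10, A[1][2] + B[2][1] = 9 + 9 = 18) = -1 (attained at k = 0)
  C[1][2] = min over k of (A[1][0] + B[0][2] = -2 + 7 = 5, A[1][1] + B[1][2] = 4 + 5 = 9, A[1][2] + B[2][2] = 9 + 5 = 14) = 5 (attained at k = 0)
  C[2][0] = min over k of (A[2][0] + B[0][0] = 6 + 9 = 15, A[2][1] + B[1][0] = 0 + 5 = 5, A[2][2] + B[2][0] = 3 + 2 = 5) = 5 (attained at k = 1)
  C[2][1] = min over k of (A[2][0] + B[0][1] = 6 + 1 = 7, A[2][1] + B[1][1] = 0 + 6 = 6, A[2][2] + B[2][1] = 3 + 9 = 12) = 6 (attained at k = 1)
  C[2][2] = min over k of (A[2][0] + B[0][2] = 6 + 7 = 13, A[2][1] + B[1][2] = 0 + 5 = 5, A[2][2] + B[2][2] = 3 + 5 = 8) = 5 (attained at k = 1)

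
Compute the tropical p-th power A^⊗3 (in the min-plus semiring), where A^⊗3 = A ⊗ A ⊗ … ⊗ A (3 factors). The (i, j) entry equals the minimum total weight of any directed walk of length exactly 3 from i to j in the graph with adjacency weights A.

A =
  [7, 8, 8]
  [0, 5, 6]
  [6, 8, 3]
A^⊗3 =
  [13, 16, 14]
  [8, 13, 11]
  [11, 14, 9]

Each entry (A^⊗3)_ij equals the minimum over all length-3 walks i = v_0 → v_1 → … → v_3 = j of Σ_t A[v_t][v_{t+1}]. For example, for (i, j) = (0, 2) we minimise over 9 possible intermediate vertex sequences; the minimum is 14, attained along the walk 0 → 2 → 2 → 2.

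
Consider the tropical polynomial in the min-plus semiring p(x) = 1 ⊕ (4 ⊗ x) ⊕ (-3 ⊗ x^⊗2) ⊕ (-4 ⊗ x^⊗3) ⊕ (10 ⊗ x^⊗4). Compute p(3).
p(3) = 1

A tropical monomial a ⊗ x^⊗i evaluates to a + i · x. Evaluating each term at x = 3:
  Term 0 contributes 1 + 0 · 3 = 1
  Term 1 contributes 4 + 1 · 3 = 7
  Term 2 contributes -3 + 2 · 3 = 3
  Term 3 contributes -4 + 3 · 3 = 5
  Term 4 contributes 10 + 4 · 3 = 22
p(3) = ⊕ of these = min[1, 7, 3, 5, 22] = 1.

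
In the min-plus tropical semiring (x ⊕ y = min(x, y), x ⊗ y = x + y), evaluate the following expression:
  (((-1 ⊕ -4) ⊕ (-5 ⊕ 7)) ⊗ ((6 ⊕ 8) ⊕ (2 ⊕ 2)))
(((-1 ⊕ -4) ⊕ (-5 ⊕ 7)) ⊗ ((6 ⊕ 8) ⊕ (2 ⊕ 2))) = -3

Expand innermost to outermost. Recall ⊕ takes the minimum of its arguments and ⊗ takes their sum. Working out the expression (((-1 ⊕ -4) ⊕ (-5 ⊕ 7)) ⊗ ((6 ⊕ 8) ⊕ (2 ⊕ 2))) gives -3.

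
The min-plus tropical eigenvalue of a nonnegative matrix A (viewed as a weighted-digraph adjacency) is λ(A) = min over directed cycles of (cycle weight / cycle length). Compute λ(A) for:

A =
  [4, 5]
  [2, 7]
λ(A) = 7/2

Enumerate directed cycles and compute their means (weight / length). Sample:
  cycle 0 → 0: weight = 4, length = 1, mean = 4/1 ≈ 4.000
  cycle 1 → 1: weight = 7, length = 1, mean = 7/1 ≈ 7.000
  cycle 0 → 1 → 0: weight = 7, length = 2, mean = 7/2 ≈ 3.500
  cycle 1 → 0 → 1: weight = 7, length = 2, mean = 7/2 ≈ 3.500
Minimum mean = 3.500, attained e.g. along the cycle 0 → 1 → 0 with weight 7 and length 2. So λ(A) = 7/2 = 7/2.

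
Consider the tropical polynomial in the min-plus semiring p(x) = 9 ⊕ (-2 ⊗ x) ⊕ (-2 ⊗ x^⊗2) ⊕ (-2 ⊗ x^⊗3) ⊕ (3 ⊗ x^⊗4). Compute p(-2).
p(-2) = -8

A tropical monomial a ⊗ x^⊗i evaluates to a + i · x. Evaluating each term at x = -2:
  Term 0 contributes 9 + 0 · -2 = 9
  Term 1 contributes -2 + 1 · -2 = -4
  Term 2 contributes -2 + 2 · -2 = -6
  Term 3 contributes -2 + 3 · -2 = -8
  Term 4 contributes 3 + 4 · -2 = -5
p(-2) = ⊕ of these = min[9, -4, -6, -8, -5] = -8.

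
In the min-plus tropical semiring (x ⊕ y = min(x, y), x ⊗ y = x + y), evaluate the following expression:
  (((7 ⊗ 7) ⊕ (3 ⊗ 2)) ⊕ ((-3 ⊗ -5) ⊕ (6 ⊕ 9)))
(((7 ⊗ 7) ⊕ (3 ⊗ 2)) ⊕ ((-3 ⊗ -5) ⊕ (6 ⊕ 9))) = -8

Expand innermost to outermost. Recall ⊕ takes the minimum of its arguments and ⊗ takes their sum. Working out the expression (((7 ⊗ 7) ⊕ (3 ⊗ 2)) ⊕ ((-3 ⊗ -5) ⊕ (6 ⊕ 9))) gives -8.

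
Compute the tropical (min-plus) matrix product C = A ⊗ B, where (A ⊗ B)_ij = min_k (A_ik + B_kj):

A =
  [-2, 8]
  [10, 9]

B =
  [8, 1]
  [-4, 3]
A ⊗ B =
  [4, -1]
  [5, 11]

Apply the min-plus product entry-by-entry:
  C[0][0] = min over k of (A[0][0] + B[0][0] = -2 + 8 = 6, A[0][1] + B[1][0] = 8 + -4 = 4) = 4 (attained at k = 1)
  C[0][1] = min over k of (A[0][0] + B[0][1] = -2 + 1 = -1, A[0][1] + B[1][1] = 8 + 3 = 11) = -1 (attained at k = 0)
  C[1][0] = min over k of (A[1][0] + B[0][0] = 10 + 8 = 18, A[1][1] + B[1][0] = 9 + -4 = 5) = 5 (attained at k = 1)
  C[1][1] = min over k of (A[1][0] + B[0][1] = 10 + 1 = 11, A[1][1] + B[1][1] = 9 + 3 = 12) = 11 (attained at k = 0)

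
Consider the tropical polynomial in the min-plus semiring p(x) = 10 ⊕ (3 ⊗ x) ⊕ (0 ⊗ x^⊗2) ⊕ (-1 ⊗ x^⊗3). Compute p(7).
p(7) = 10

A tropical monomial a ⊗ x^⊗i evaluates to a + i · x. Evaluating each term at x = 7:
  Term 0 contributes 10 + 0 · 7 = 10
  Term 1 contributes 3 + 1 · 7 = 10
  Term 2 contributes 0 + 2 · 7 = 14
  Term 3 contributes -1 + 3 · 7 = 20
p(7) = ⊕ of these = min[10, 10, 14, 20] = 10.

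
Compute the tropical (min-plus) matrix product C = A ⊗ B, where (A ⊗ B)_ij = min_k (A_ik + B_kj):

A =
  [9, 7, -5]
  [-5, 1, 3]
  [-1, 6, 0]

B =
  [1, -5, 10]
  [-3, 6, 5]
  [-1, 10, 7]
A ⊗ B =
  [-6, 4, 2]
  [-4, -10, 5]
  [-1, -6, 7]

Apply the min-plus product entry-by-entry:
  C[0][0] = min over k of (A[0][0] + B[0][0] = 9 + 1 = 10, A[0][1] + B[1][0] = 7 + -3 = 4, A[0][2] + B[2][0] = -5 + -1 = -6) = -6 (attained at k = 2)
  C[0][1] = min over k of (A[0][0] + B[0][1] = 9 + -5 = 4, A[0][1] + B[1][1] = 7 + 6 = 13, A[0][2] + B[2][1] = -5 + 10 = 5) = 4 (attained at k = 0)
  C[0][2] = min over k of (A[0][0] + B[0][2] = 9 + 10 = 19, A[0][1] + B[1][2] = 7 + 5 = 12, A[0][2] + B[2][2] = -5 + 7 = 2) = 2 (attained at k = 2)
  C[1][0] = min over k of (A[1][0] + B[0][0] = -5 + 1 = -4, A[1][1] + B[1][0] = 1 + -3 = -2, A[1][2] + B[2][0] = 3 + -1 = 2) = -4 (attained at k = 0)
  C[1][1] = min over k of (A[1][0] + B[0][1] = -5 + -5 = -10, A[1][1] + B[1][1] = 1 + 6 = 7, A[1][2] + B[2][1] = 3 + 10 = 13) = -10 (attained at k = 0)
  C[1][2] = min over k of (A[1][0] + B[0][2] = -5 + 10 = 5, A[1][1] + B[1][2] = 1 + 5 = 6, A[1][2] + B[2][2] = 3 + 7 = 10) = 5 (attained at k = 0)
  C[2][0] = min over k of (A[2][0] + B[0][0] = -1 + 1 = 0, A[2][1] + B[1][0] = 6 + -3 = 3, A[2][2] + B[2][0] = 0 + -1 = -1) = -1 (attained at k = 2)
  C[2][1] = min over k of (A[2][0] + B[0][1] = -1 + -5 = -6, A[2][1] + B[1][1] = 6 + 6 = 12, A[2][2] + B[2][1] = 0 + 10 = 10) = -6 (attained at k = 0)
  C[2][2] = min over k of (A[2][0] + B[0][2] = -1 + 10 = 9, A[2][1] + B[1][2] = 6 + 5 = 11, A[2][2] + B[2][2] = 0 + 7 = 7) = 7 (attained at k = 2)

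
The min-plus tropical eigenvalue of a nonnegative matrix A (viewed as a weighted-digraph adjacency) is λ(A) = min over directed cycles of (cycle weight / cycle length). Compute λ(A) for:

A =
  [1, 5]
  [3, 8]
λ(A) = 1

Enumerate directed cycles and compute their means (weight / length). Sample:
  cycle 0 → 0: weight = 1, length = 1, mean = 1/1 ≈ 1.000
  cycle 1 → 1: weight = 8, length = 1, mean = 8/1 ≈ 8.000
  cycle 0 → 1 → 0: weight = 8, length = 2, mean = 8/2 ≈ 4.000
  cycle 1 → 0 → 1: weight = 8, length = 2, mean = 8/2 ≈ 4.000
Minimum mean = 1.000, attained e.g. along the cycle 0 → 0 with weight 1 and length 1. So λ(A) = 1/1 = 1.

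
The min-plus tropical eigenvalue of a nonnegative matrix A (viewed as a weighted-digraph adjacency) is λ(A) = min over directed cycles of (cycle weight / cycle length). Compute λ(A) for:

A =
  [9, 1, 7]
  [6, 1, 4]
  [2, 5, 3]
λ(A) = 1

Enumerate directed cycles and compute their means (weight / length). Sample:
  cycle 0 → 0: weight = 9, length = 1, mean = 9/1 ≈ 9.000
  cycle 1 → 1: weight = 1, length = 1, mean = 1/1 ≈ 1.000
  cycle 2 → 2: weight = 3, length = 1, mean = 3/1 ≈ 3.000
  cycle 0 → 1 → 0: weight = 7, length = 2, mean = 7/2 ≈ 3.500
  cycle 0 → 2 → 0: weight = 9, length = 2, mean = 9/2 ≈ 4.500
  cycle 1 → 0 → 1: weight = 7, length = 2, mean = 7/2 ≈ 3.500
Minimum mean = 1.000, attained e.g. along the cycle 1 → 1 with weight 1 and length 1. So λ(A) = 1/1 = 1.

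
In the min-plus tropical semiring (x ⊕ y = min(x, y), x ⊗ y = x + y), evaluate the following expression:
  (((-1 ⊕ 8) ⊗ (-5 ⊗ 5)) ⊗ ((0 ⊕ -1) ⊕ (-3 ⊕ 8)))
(((-1 ⊕ 8) ⊗ (-5 ⊗ 5)) ⊗ ((0 ⊕ -1) ⊕ (-3 ⊕ 8))) = -4

Expand innermost to outermost. Recall ⊕ takes the minimum of its arguments and ⊗ takes their sum. Working out the expression (((-1 ⊕ 8) ⊗ (-5 ⊗ 5)) ⊗ ((0 ⊕ -1) ⊕ (-3 ⊕ 8))) gives -4.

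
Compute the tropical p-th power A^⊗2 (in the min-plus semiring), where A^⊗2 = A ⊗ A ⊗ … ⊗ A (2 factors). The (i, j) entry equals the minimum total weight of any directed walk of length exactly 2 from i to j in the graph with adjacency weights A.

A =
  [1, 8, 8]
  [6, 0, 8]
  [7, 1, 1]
A^⊗2 =
  [2, 8, 9]
  [6, 0, 8]
  [7, 1, 2]

Each entry (A^⊗2)_ij equals the minimum over all length-2 walks i = v_0 → v_1 → … → v_2 = j of Σ_t A[v_t][v_{t+1}]. For example, for (i, j) = (0, 2) we minimise over 3 possible intermediate vertex sequences; the minimum is 9, attained along the walk 0 → 0 → 2.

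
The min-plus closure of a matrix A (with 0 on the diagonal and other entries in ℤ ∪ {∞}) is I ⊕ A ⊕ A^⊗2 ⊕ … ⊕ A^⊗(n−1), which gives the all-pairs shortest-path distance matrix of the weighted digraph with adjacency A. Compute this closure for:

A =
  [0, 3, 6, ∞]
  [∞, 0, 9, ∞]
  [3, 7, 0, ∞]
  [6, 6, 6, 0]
Closure =
  [0, 3, 6, ∞]
  [12, 0, 9, ∞]
  [3, 6, 0, ∞]
  [6, 6, 6, 0]

This is the Floyd-Warshall all-pairs shortest-path computation. For each intermediate vertex k = 0, 1, …, 3, update dist[i][j] ← min(dist[i][j], dist[i][k] + dist[k][j]). The final matrix gives, for each (i, j), the minimum total weight of any directed path from i to j (possibly empty when i = j).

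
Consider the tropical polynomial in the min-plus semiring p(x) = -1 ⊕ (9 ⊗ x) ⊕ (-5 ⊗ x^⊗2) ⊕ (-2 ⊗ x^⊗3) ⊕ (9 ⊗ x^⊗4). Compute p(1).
p(1) = -3

A tropical monomial a ⊗ x^⊗i evaluates to a + i · x. Evaluating each term at x = 1:
  Term 0 contributes -1 + 0 · 1 = -1
  Term 1 contributes 9 + 1 · 1 = 10
  Term 2 contributes -5 + 2 · 1 = -3
  Term 3 contributes -2 + 3 · 1 = 1
  Term 4 contributes 9 + 4 · 1 = 13
p(1) = ⊕ of these = min[-1, 10, -3, 1, 13] = -3.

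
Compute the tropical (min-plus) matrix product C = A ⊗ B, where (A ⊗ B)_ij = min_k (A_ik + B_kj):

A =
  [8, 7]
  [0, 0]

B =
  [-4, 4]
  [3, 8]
A ⊗ B =
  [4, 12]
  [-4, 4]

Apply the min-plus product entry-by-entry:
  C[0][0] = min over k of (A[0][0] + B[0][0] = 8 + -4 = 4, A[0][1] + B[1][0] = 7 + 3 = 10) = 4 (attained at k = 0)
  C[0][1] = min over k of (A[0][0] + B[0][1] = 8 + 4 = 12, A[0][1] + B[1][1] = 7 + 8 = 15) = 12 (attained at k = 0)
  C[1][0] = min over k of (A[1][0] + B[0][0] = 0 + -4 = -4, A[1][1] + B[1][0] = 0 + 3 = 3) = -4 (attained at k = 0)
  C[1][1] = min over k of (A[1][0] + B[0][1] = 0 + 4 = 4, A[1][1] + B[1][1] = 0 + 8 = 8) = 4 (attained at k = 0)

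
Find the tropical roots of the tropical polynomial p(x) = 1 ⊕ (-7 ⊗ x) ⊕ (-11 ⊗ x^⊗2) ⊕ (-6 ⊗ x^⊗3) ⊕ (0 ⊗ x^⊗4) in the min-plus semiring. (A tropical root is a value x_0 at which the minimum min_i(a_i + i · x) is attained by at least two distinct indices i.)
Roots: {-6, -5, 4, 8}

Each tropical root is a break point of the lower envelope of the lines y = a_i + i · x (there are 5 lines, with slopes 0, 1, ..., 4). Only the lines that attain the minimum somewhere contribute to roots; other lines are dominated. Here the surviving (envelope) indices are i = 4, i = 3, i = 2, i = 1, i = 0.
Intersections between consecutive envelope lines give the roots: for adjacent envelope indices i < j the intersection is x = (a_i − a_j) / (j − i). Reading off the sorted break points: {-6, -5, 4, 8}.
Verification: at each break x_0, at least two indices attain the minimum of min_i(a_i + i · x_0).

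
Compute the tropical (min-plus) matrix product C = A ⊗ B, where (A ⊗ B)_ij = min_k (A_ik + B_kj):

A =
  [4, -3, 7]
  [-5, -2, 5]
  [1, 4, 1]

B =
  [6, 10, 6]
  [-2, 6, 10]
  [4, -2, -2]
A ⊗ B =
  [-5, 3, 5]
  [-4, 3, 1]
  [2, -1, -1]

Apply the min-plus product entry-by-entry:
  C[0][0] = min over k of (A[0][0] + B[0][0] = 4 + 6 = 10, A[0][1] + B[1][0] = -3 + -2 = -5, A[0][2] + B[2][0] = 7 + 4 = 11) = -5 (attained at k = 1)
  C[0][1] = min over k of (A[0][0] + B[0][1] = 4 + 10 = 14, A[0][1] + B[1][1] = -3 + 6 = 3, A[0][2] + B[2][1] = 7 + -2 = 5) = 3 (attained at k = 1)
  C[0][2] = min over k of (A[0][0] + B[0][2] = 4 + 6 = 10, A[0][1] + B[1][2] = -3 + 10 = 7, A[0][2] + B[2][2] = 7 + -2 = 5) = 5 (attained at k = 2)
  C[1][0] = min over k of (A[1][0] + B[0][0] = -5 + 6 = 1, A[1][1] + B[1][0] = -2 + -2 = -4, A[1][2] + B[2][0] = 5 + 4 = 9) = -4 (attained at k = 1)
  C[1][1] = min over k of (A[1][0] + B[0][1] = -5 + 10 = 5, A[1][1] + B[1][1] = -2 + 6 = 4, A[1][2] + B[2][1] = 5 + -2 = 3) = 3 (attained at k = 2)
  C[1][2] = min over k of (A[1][0] + B[0][2] = -5 + 6 = 1, A[1][1] + B[1][2] = -2 + 10 = 8, A[1][2] + B[2][2] = 5 + -2 = 3) = 1 (attained at k = 0)
  C[2][0] = min over k of (A[2][0] + B[0][0] = 1 + 6 = 7, A[2][1] + B[1][0] = 4 + -2 = 2, A[2][2] + B[2][0] = 1 + 4 = 5) = 2 (attained at k = 1)
  C[2][1] = min over k of (A[2][0] + B[0][1] = 1 + 10 = 11, A[2][1] + B[1][1] = 4 + 6 = 10, A[2][2] + B[2][1] = 1 + -2 = -1) = -1 (attained at k = 2)
  C[2][2] = min over k of (A[2][0] + B[0][2] = 1 + 6 = 7, A[2][1] + B[1][2] = 4 + 10 = 14, A[2][2] + B[2][2] = 1 + -2 = -1) = -1 (attained at k = 2)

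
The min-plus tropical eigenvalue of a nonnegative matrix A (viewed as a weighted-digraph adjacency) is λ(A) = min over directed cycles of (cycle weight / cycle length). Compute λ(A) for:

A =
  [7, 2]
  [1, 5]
λ(A) = 3/2

Enumerate directed cycles and compute their means (weight / length). Sample:
  cycle 0 → 0: weight = 7, length = 1, mean = 7/1 ≈ 7.000
  cycle 1 → 1: weight = 5, length = 1, mean = 5/1 ≈ 5.000
  cycle 0 → 1 → 0: weight = 3, length = 2, mean = 3/2 ≈ 1.500
  cycle 1 → 0 → 1: weight = 3, length = 2, mean = 3/2 ≈ 1.500
Minimum mean = 1.500, attained e.g. along the cycle 0 → 1 → 0 with weight 3 and length 2. So λ(A) = 3/2 = 3/2.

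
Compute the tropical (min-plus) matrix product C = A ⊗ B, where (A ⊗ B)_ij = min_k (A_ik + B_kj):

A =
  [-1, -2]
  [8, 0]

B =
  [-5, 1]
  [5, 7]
A ⊗ B =
  [-6, 0]
  [3, 7]

Apply the min-plus product entry-by-entry:
  C[0][0] = min over k of (A[0][0] + B[0][0] = -1 + -5 = -6, A[0][1] + B[1][0] = -2 + 5 = 3) = -6 (attained at k = 0)
  C[0][1] = min over k of (A[0][0] + B[0][1] = -1 + 1 = 0, A[0][1] + B[1][1] = -2 + 7 = 5) = 0 (attained at k = 0)
  C[1][0] = min over k of (A[1][0] + B[0][0] = 8 + -5 = 3, A[1][1] + B[1][0] = 0 + 5 = 5) = 3 (attained at k = 0)
  C[1][1] = min over k of (A[1][0] + B[0][1] = 8 + 1 = 9, A[1][1] + B[1][1] = 0 + 7 = 7) = 7 (attained at k = 1)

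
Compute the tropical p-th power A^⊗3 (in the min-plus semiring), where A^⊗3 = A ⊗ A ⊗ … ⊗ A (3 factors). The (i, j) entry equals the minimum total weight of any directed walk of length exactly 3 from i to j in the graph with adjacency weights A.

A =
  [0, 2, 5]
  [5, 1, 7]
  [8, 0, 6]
A^⊗3 =
  [0, 2, 5]
  [5, 3, 9]
  [5, 2, 8]

Each entry (A^⊗3)_ij equals the minimum over all length-3 walks i = v_0 → v_1 → … → v_3 = j of Σ_t A[v_t][v_{t+1}]. For example, for (i, j) = (0, 2) we minimise over 9 possible intermediate vertex sequences; the minimum is 5, attained along the walk 0 → 0 → 0 → 2.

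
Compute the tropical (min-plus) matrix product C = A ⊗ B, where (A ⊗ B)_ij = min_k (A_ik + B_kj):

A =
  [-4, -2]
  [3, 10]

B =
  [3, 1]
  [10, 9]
A ⊗ B =
  [-1, -3]
  [6, 4]

Apply the min-plus product entry-by-entry:
  C[0][0] = min over k of (A[0][0] + B[0][0] = -4 + 3 = -1, A[0][1] + B[1][0] = -2 + 10 = 8) = -1 (attained at k = 0)
  C[0][1] = min over k of (A[0][0] + B[0][1] = -4 + 1 = -3, A[0][1] + B[1][1] = -2 + 9 = 7) = -3 (attained at k = 0)
  C[1][0] = min over k of (A[1][0] + B[0][0] = 3 + 3 = 6, A[1][1] + B[1][0] = 10 + 10 = 20) = 6 (attained at k = 0)
  C[1][1] = min over k of (A[1][0] + B[0][1] = 3 + 1 = 4, A[1][1] + B[1][1] = 10 + 9 = 19) = 4 (attained at k = 0)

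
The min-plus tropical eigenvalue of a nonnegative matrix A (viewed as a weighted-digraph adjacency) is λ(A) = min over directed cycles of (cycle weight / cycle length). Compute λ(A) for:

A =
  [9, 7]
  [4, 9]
λ(A) = 11/2

Enumerate directed cycles and compute their means (weight / length). Sample:
  cycle 0 → 0: weight = 9, length = 1, mean = 9/1 ≈ 9.000
  cycle 1 → 1: weight = 9, length = 1, mean = 9/1 ≈ 9.000
  cycle 0 → 1 → 0: weight = 11, length = 2, mean = 11/2 ≈ 5.500
  cycle 1 → 0 → 1: weight = 11, length = 2, mean = 11/2 ≈ 5.500
Minimum mean = 5.500, attained e.g. along the cycle 0 → 1 → 0 with weight 11 and length 2. So λ(A) = 11/2 = 11/2.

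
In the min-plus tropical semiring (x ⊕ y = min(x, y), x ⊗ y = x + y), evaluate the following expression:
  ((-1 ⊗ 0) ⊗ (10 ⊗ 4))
((-1 ⊗ 0) ⊗ (10 ⊗ 4)) = 13

Expand innermost to outermost. Recall ⊕ takes the minimum of its arguments and ⊗ takes their sum. Working out the expression ((-1 ⊗ 0) ⊗ (10 ⊗ 4)) gives 13.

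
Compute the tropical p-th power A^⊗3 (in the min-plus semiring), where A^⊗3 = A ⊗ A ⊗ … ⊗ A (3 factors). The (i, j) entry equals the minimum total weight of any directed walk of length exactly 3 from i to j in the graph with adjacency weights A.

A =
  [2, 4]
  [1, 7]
A^⊗3 =
  [6, 8]
  [5, 7]

Each entry (A^⊗3)_ij equals the minimum over all length-3 walks i = v_0 → v_1 → … → v_3 = j of Σ_t A[v_t][v_{t+1}]. For example, for (i, j) = (0, 1) we minimise over 4 possible intermediate vertex sequences; the minimum is 8, attained along the walk 0 → 0 → 0 → 1.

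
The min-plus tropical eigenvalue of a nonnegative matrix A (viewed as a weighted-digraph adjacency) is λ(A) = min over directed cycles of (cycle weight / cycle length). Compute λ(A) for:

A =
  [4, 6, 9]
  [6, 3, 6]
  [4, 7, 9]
λ(A) = 3

Enumerate directed cycles and compute their means (weight / length). Sample:
  cycle 0 → 0: weight = 4, length = 1, mean = 4/1 ≈ 4.000
  cycle 1 → 1: weight = 3, length = 1, mean = 3/1 ≈ 3.000
  cycle 2 → 2: weight = 9, length = 1, mean = 9/1 ≈ 9.000
  cycle 0 → 1 → 0: weight = 12, length = 2, mean = 12/2 ≈ 6.000
  cycle 0 → 2 → 0: weight = 13, length = 2, mean = 13/2 ≈ 6.500
  cycle 1 → 0 → 1: weight = 12, length = 2, mean = 12/2 ≈ 6.000
Minimum mean = 3.000, attained e.g. along the cycle 1 → 1 with weight 3 and length 1. So λ(A) = 3/1 = 3.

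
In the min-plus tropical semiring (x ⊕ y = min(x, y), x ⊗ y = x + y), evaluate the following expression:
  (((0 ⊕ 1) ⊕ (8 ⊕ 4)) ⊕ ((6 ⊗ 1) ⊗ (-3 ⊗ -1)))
(((0 ⊕ 1) ⊕ (8 ⊕ 4)) ⊕ ((6 ⊗ 1) ⊗ (-3 ⊗ -1))) = 0

Expand innermost to outermost. Recall ⊕ takes the minimum of its arguments and ⊗ takes their sum. Working out the expression (((0 ⊕ 1) ⊕ (8 ⊕ 4)) ⊕ ((6 ⊗ 1) ⊗ (-3 ⊗ -1))) gives 0.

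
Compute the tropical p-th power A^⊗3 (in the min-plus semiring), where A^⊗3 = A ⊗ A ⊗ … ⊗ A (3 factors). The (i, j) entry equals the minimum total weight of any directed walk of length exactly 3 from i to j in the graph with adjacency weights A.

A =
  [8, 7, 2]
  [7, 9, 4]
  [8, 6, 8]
A^⊗3 =
  [15, 16, 12]
  [17, 15, 14]
  [18, 16, 15]

Each entry (A^⊗3)_ij equals the minimum over all length-3 walks i = v_0 → v_1 → … → v_3 = j of Σ_t A[v_t][v_{t+1}]. For example, for (i, j) = (0, 2) we minimise over 9 possible intermediate vertex sequences; the minimum is 12, attained along the walk 0 → 2 → 0 → 2.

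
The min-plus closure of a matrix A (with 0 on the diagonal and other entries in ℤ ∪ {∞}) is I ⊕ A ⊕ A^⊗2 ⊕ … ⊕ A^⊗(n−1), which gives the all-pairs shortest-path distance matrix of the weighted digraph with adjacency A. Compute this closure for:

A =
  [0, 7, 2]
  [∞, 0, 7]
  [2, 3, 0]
Closure =
  [0, 5, 2]
  [9, 0, 7]
  [2, 3, 0]

This is the Floyd-Warshall all-pairs shortest-path computation. For each intermediate vertex k = 0, 1, …, 2, update dist[i][j] ← min(dist[i][j], dist[i][k] + dist[k][j]). The final matrix gives, for each (i, j), the minimum total weight of any directed path from i to j (possibly empty when i = j).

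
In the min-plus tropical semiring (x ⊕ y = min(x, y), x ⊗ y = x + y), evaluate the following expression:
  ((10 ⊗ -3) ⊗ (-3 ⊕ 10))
((10 ⊗ -3) ⊗ (-3 ⊕ 10)) = 4

Expand innermost to outermost. Recall ⊕ takes the minimum of its arguments and ⊗ takes their sum. Working out the expression ((10 ⊗ -3) ⊗ (-3 ⊕ 10)) gives 4.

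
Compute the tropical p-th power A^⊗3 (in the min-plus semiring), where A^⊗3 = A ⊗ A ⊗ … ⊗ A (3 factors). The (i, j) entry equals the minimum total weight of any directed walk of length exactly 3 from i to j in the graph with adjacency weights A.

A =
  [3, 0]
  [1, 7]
A^⊗3 =
  [4, 1]
  [2, 4]

Each entry (A^⊗3)_ij equals the minimum over all length-3 walks i = v_0 → v_1 → … → v_3 = j of Σ_t A[v_t][v_{t+1}]. For example, for (i, j) = (0, 1) we minimise over 4 possible intermediate vertex sequences; the minimum is 1, attained along the walk 0 → 1 → 0 → 1.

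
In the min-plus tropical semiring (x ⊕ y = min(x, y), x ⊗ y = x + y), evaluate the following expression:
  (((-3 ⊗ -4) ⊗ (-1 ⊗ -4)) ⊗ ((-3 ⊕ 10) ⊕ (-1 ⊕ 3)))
(((-3 ⊗ -4) ⊗ (-1 ⊗ -4)) ⊗ ((-3 ⊕ 10) ⊕ (-1 ⊕ 3))) = -15

Expand innermost to outermost. Recall ⊕ takes the minimum of its arguments and ⊗ takes their sum. Working out the expression (((-3 ⊗ -4) ⊗ (-1 ⊗ -4)) ⊗ ((-3 ⊕ 10) ⊕ (-1 ⊕ 3))) gives -15.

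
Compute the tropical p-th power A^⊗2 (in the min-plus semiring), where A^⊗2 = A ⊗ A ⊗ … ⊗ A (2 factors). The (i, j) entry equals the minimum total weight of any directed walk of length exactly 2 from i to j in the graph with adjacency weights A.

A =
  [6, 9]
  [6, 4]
A^⊗2 =
  [12, 13]
  [10, 8]

Each entry (A^⊗2)_ij equals the minimum over all length-2 walks i = v_0 → v_1 → … → v_2 = j of Σ_t A[v_t][v_{t+1}]. For example, for (i, j) = (0, 1) we minimise over 2 possible intermediate vertex sequences; the minimum is 13, attained along the walk 0 → 1 → 1.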